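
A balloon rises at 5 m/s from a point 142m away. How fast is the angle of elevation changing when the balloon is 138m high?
0.018109 rad/s

tan(θ) = y/142
sec²(θ) · dθ/dt = (1/142) · dy/dt
dθ/dt = cos²(θ)/142 · 5 = 142/(142² + 138²) · 5
dθ/dt = 0.018109 rad/s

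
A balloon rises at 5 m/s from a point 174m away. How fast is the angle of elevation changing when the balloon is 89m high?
0.022777 rad/s

tan(θ) = y/174
sec²(θ) · dθ/dt = (1/174) · dy/dt
dθ/dt = cos²(θ)/174 · 5 = 174/(174² + 89²) · 5
dθ/dt = 0.022777 rad/s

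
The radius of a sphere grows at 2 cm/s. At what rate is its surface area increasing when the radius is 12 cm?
192π cm²/s

S = 4πr²
dS/dt = dS/dr · dr/dt = 8πr · 2
At r = 12: dS/dt = 192π cm²/s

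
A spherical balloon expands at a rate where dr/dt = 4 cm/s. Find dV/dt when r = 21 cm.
7056π cm³/s

V = (4/3)πr³
dV/dt = dV/dr · dr/dt = 4πr² · 4
At r = 21: dV/dt = 7056π cm³/s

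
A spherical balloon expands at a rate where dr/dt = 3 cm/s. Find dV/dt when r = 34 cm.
13872π cm³/s

V = (4/3)πr³
dV/dt = dV/dr · dr/dt = 4πr² · 3
At r = 34: dV/dt = 13872π cm³/s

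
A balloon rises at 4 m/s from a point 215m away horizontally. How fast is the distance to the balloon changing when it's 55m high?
22√1970/985 ≈ 0.9913 m/s

z² = 215² + y²
z = √(215² + 55²) = 5√1970
dz/dt = y/z · dy/dt = 55/(5√1970) · 4 = 22√1970/985 ≈ 0.9913 m/s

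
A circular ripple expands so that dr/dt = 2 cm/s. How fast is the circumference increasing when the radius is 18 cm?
4π cm/s

C = 2πr
dC/dt = 2π · dr/dt = 2π · 2 = 4π cm/s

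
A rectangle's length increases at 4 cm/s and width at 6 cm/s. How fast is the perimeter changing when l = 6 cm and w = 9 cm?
20 cm/s

P = 2(l + w)
dP/dt = 2(dl/dt + dw/dt) = 2(4 + 6) = 20 cm/s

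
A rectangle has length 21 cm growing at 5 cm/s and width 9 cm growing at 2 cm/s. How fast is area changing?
87 cm²/s

A = lw
dA/dt = w·dl/dt + l·dw/dt = 9·5 + 21·2 = 87 cm²/s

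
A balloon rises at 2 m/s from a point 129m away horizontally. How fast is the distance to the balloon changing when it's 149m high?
149√38842/19421 ≈ 1.512 m/s

z² = 129² + y²
z = √(129² + 149²) = √38842
dz/dt = y/z · dy/dt = 149/√38842 · 2 = 149√38842/19421 ≈ 1.512 m/s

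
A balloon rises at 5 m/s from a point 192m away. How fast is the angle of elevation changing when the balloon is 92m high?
0.021179 rad/s

tan(θ) = y/192
sec²(θ) · dθ/dt = (1/192) · dy/dt
dθ/dt = cos²(θ)/192 · 5 = 192/(192² + 92²) · 5
dθ/dt = 0.021179 rad/s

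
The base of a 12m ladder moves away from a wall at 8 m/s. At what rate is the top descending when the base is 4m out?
2√2 ≈ 2.828 m/s

x² + y² = 12²
2x·dx/dt + 2y·dy/dt = 0
dy/dt = -x/y · dx/dt = -4/(8√2) · 8 = -2√2 m/s
The top is descending at 2√2 ≈ 2.828 m/s.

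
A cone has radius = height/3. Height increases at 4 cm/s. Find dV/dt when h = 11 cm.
484π/9 cm³/s

V = (1/3)π(h/3)²h = πh³/27
dV/dt = πh²/9 · 4
At h = 11: dV/dt = 484π/9 cm³/s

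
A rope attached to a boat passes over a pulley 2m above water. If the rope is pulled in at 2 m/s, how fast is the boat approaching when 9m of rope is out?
18√77/77 ≈ 2.051 m/s

rope² = x² + 2²
x = √(9² - 2²) = √77
dx/dt = (rope/x) · d(rope)/dt = (9/√77) · (-2) = -18√77/77 m/s
The boat approaches at 18√77/77 ≈ 2.051 m/s.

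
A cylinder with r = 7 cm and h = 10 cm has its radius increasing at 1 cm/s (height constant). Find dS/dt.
48π cm²/s

S = 2πrh + 2πr² (lateral + bases)
dS/dt = (2πh + 4πr)·dr/dt = (2π·10 + 4π·7)·1
= 48π cm²/s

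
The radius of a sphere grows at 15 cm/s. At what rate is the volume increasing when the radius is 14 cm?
11760π cm³/s

V = (4/3)πr³
dV/dt = dV/dr · dr/dt = 4πr² · 15
At r = 14: dV/dt = 11760π cm³/s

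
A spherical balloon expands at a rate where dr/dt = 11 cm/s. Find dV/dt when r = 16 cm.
11264π cm³/s

V = (4/3)πr³
dV/dt = dV/dr · dr/dt = 4πr² · 11
At r = 16: dV/dt = 11264π cm³/s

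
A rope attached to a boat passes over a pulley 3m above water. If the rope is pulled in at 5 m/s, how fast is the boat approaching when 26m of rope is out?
130√667/667 ≈ 5.034 m/s

rope² = x² + 3²
x = √(26² - 3²) = √667
dx/dt = (rope/x) · d(rope)/dt = (26/√667) · (-5) = -130√667/667 m/s
The boat approaches at 130√667/667 ≈ 5.034 m/s.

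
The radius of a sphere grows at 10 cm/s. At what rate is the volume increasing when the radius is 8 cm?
2560π cm³/s

V = (4/3)πr³
dV/dt = dV/dr · dr/dt = 4πr² · 10
At r = 8: dV/dt = 2560π cm³/s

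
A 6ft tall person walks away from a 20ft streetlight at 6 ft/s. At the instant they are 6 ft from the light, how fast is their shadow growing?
18/7 ft/s

By similar triangles: 20/(x+s) = 6/s
Solving: s = 6x/14
ds/dt = 6/14 · dx/dt = 3/7 · 6 = 18/7 ft/s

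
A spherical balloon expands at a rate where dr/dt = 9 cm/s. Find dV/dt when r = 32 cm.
36864π cm³/s

V = (4/3)πr³
dV/dt = dV/dr · dr/dt = 4πr² · 9
At r = 32: dV/dt = 36864π cm³/s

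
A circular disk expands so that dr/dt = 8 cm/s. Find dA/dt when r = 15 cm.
240π cm²/s

A = πr²
dA/dt = 2πr · dr/dt = 2π(15)(8) = 240π cm²/s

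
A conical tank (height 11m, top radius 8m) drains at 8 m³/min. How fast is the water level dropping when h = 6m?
121/(288π) ≈ 0.1337 m/min

r/h = 8/11, so r = (8/11)h
V = (1/3)πr²h = (1/3)π((8/11)h)²h = (64/363)πh³
dV/dh = (64/121)πh²
dh/dt = (dV/dt)/(dV/dh) = -8/((64/121)π·6²) = -121/(288π) m/min
The level is dropping at 121/(288π) ≈ 0.1337 m/min.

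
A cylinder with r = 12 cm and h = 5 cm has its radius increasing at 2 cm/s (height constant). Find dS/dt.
116π cm²/s

S = 2πrh + 2πr² (lateral + bases)
dS/dt = (2πh + 4πr)·dr/dt = (2π·5 + 4π·12)·2
= 116π cm²/s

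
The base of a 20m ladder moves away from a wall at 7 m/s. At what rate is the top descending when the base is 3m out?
21√391/391 ≈ 1.062 m/s

x² + y² = 20²
2x·dx/dt + 2y·dy/dt = 0
dy/dt = -x/y · dx/dt = -3/√391 · 7 = -21√391/391 m/s
The top is descending at 21√391/391 ≈ 1.062 m/s.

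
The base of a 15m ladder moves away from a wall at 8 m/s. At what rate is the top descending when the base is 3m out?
2√6/3 ≈ 1.633 m/s

x² + y² = 15²
2x·dx/dt + 2y·dy/dt = 0
dy/dt = -x/y · dx/dt = -3/(6√6) · 8 = -2√6/3 m/s
The top is descending at 2√6/3 ≈ 1.633 m/s.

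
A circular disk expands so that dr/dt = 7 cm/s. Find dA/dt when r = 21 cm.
294π cm²/s

A = πr²
dA/dt = 2πr · dr/dt = 2π(21)(7) = 294π cm²/s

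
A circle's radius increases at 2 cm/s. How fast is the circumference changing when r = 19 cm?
4π cm/s

C = 2πr
dC/dt = 2π · dr/dt = 2π · 2 = 4π cm/s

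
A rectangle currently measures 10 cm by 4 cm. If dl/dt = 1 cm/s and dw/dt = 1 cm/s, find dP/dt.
4 cm/s

P = 2(l + w)
dP/dt = 2(dl/dt + dw/dt) = 2(1 + 1) = 4 cm/s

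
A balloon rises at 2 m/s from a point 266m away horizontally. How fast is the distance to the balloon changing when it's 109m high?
218√82637/82637 ≈ 0.7583 m/s

z² = 266² + y²
z = √(266² + 109²) = √82637
dz/dt = y/z · dy/dt = 109/√82637 · 2 = 218√82637/82637 ≈ 0.7583 m/s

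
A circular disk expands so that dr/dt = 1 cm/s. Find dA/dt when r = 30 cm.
60π cm²/s

A = πr²
dA/dt = 2πr · dr/dt = 2π(30)(1) = 60π cm²/s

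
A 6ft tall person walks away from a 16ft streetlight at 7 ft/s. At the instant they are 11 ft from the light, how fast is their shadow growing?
21/5 ft/s

By similar triangles: 16/(x+s) = 6/s
Solving: s = 6x/10
ds/dt = 6/10 · dx/dt = 3/5 · 7 = 21/5 ft/s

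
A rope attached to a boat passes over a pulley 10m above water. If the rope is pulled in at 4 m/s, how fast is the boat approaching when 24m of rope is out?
48√119/119 ≈ 4.4 m/s

rope² = x² + 10²
x = √(24² - 10²) = 2√119
dx/dt = (rope/x) · d(rope)/dt = (24/(2√119)) · (-4) = -48√119/119 m/s
The boat approaches at 48√119/119 ≈ 4.4 m/s.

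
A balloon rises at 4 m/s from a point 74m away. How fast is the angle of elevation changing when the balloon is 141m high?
0.011673 rad/s

tan(θ) = y/74
sec²(θ) · dθ/dt = (1/74) · dy/dt
dθ/dt = cos²(θ)/74 · 4 = 74/(74² + 141²) · 4
dθ/dt = 0.011673 rad/s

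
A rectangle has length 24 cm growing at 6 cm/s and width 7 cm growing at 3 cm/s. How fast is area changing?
114 cm²/s

A = lw
dA/dt = w·dl/dt + l·dw/dt = 7·6 + 24·3 = 114 cm²/s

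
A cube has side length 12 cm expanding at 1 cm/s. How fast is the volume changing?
432 cm³/s

V = s³
dV/dt = 3s² · ds/dt = 3·12²·1 = 432 cm³/s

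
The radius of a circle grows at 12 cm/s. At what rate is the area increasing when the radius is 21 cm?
504π cm²/s

A = πr²
dA/dt = 2πr · dr/dt = 2π(21)(12) = 504π cm²/s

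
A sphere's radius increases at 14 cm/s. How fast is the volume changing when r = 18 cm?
18144π cm³/s

V = (4/3)πr³
dV/dt = dV/dr · dr/dt = 4πr² · 14
At r = 18: dV/dt = 18144π cm³/s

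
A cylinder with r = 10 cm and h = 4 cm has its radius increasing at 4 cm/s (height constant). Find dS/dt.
192π cm²/s

S = 2πrh + 2πr² (lateral + bases)
dS/dt = (2πh + 4πr)·dr/dt = (2π·4 + 4π·10)·4
= 192π cm²/s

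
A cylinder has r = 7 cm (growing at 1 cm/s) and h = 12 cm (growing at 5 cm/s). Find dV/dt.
413π cm³/s

V = πr²h
dV/dt = 2πrh·dr/dt + πr²·dh/dt
= 2π(7)(12)(1) + π(7)²(5)
= 413π cm³/s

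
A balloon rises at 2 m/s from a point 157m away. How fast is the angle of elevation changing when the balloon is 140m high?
0.007096 rad/s

tan(θ) = y/157
sec²(θ) · dθ/dt = (1/157) · dy/dt
dθ/dt = cos²(θ)/157 · 2 = 157/(157² + 140²) · 2
dθ/dt = 0.007096 rad/s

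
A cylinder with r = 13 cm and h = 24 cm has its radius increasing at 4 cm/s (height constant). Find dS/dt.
400π cm²/s

S = 2πrh + 2πr² (lateral + bases)
dS/dt = (2πh + 4πr)·dr/dt = (2π·24 + 4π·13)·4
= 400π cm²/s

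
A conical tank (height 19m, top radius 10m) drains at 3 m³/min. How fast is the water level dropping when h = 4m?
1083/(1600π) ≈ 0.2155 m/min

r/h = 10/19, so r = (10/19)h
V = (1/3)πr²h = (1/3)π((10/19)h)²h = (100/1083)πh³
dV/dh = (100/361)πh²
dh/dt = (dV/dt)/(dV/dh) = -3/((100/361)π·4²) = -1083/(1600π) m/min
The level is dropping at 1083/(1600π) ≈ 0.2155 m/min.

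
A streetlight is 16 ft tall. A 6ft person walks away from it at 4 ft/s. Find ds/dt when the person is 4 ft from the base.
12/5 ft/s

By similar triangles: 16/(x+s) = 6/s
Solving: s = 6x/10
ds/dt = 6/10 · dx/dt = 3/5 · 4 = 12/5 ft/s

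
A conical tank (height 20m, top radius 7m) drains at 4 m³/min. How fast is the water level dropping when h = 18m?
400/(3969π) ≈ 0.03208 m/min

r/h = 7/20, so r = (7/20)h
V = (1/3)πr²h = (1/3)π((7/20)h)²h = (49/1200)πh³
dV/dh = (49/400)πh²
dh/dt = (dV/dt)/(dV/dh) = -4/((49/400)π·18²) = -400/(3969π) m/min
The level is dropping at 400/(3969π) ≈ 0.03208 m/min.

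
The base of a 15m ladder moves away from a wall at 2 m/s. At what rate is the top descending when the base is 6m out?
4√21/21 ≈ 0.8729 m/s

x² + y² = 15²
2x·dx/dt + 2y·dy/dt = 0
dy/dt = -x/y · dx/dt = -6/(3√21) · 2 = -4√21/21 m/s
The top is descending at 4√21/21 ≈ 0.8729 m/s.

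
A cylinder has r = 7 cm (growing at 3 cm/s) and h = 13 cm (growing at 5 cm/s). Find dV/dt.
791π cm³/s

V = πr²h
dV/dt = 2πrh·dr/dt + πr²·dh/dt
= 2π(7)(13)(3) + π(7)²(5)
= 791π cm³/s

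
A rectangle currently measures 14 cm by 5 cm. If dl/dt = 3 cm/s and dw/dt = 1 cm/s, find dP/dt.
8 cm/s

P = 2(l + w)
dP/dt = 2(dl/dt + dw/dt) = 2(3 + 1) = 8 cm/s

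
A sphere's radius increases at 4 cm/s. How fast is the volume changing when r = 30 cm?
14400π cm³/s

V = (4/3)πr³
dV/dt = dV/dr · dr/dt = 4πr² · 4
At r = 30: dV/dt = 14400π cm³/s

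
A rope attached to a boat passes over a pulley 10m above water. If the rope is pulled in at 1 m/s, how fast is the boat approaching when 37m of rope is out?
37√141/423 ≈ 1.039 m/s

rope² = x² + 10²
x = √(37² - 10²) = 3√141
dx/dt = (rope/x) · d(rope)/dt = (37/(3√141)) · (-1) = -37√141/423 m/s
The boat approaches at 37√141/423 ≈ 1.039 m/s.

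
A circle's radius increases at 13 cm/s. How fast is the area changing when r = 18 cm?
468π cm²/s

A = πr²
dA/dt = 2πr · dr/dt = 2π(18)(13) = 468π cm²/s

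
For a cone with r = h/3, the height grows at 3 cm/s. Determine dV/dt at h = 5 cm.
25π/3 cm³/s

V = (1/3)π(h/3)²h = πh³/27
dV/dt = πh²/9 · 3
At h = 5: dV/dt = 25π/3 cm³/s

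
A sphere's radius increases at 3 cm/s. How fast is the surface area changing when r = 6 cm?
144π cm²/s

S = 4πr²
dS/dt = dS/dr · dr/dt = 8πr · 3
At r = 6: dS/dt = 144π cm²/s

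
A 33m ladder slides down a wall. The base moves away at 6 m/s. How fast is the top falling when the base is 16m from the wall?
96√17/119 ≈ 3.326 m/s

x² + y² = 33²
2x·dx/dt + 2y·dy/dt = 0
dy/dt = -x/y · dx/dt = -16/(7√17) · 6 = -96√17/119 m/s
The top is descending at 96√17/119 ≈ 3.326 m/s.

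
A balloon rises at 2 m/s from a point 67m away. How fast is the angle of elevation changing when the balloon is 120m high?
0.007094 rad/s

tan(θ) = y/67
sec²(θ) · dθ/dt = (1/67) · dy/dt
dθ/dt = cos²(θ)/67 · 2 = 67/(67² + 120²) · 2
dθ/dt = 0.007094 rad/s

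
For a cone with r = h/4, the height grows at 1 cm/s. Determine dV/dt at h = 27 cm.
729π/16 cm³/s

V = (1/3)π(h/4)²h = πh³/48
dV/dt = πh²/16 · 1
At h = 27: dV/dt = 729π/16 cm³/s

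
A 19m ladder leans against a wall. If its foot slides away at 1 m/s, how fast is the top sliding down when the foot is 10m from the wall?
10√29/87 ≈ 0.619 m/s

x² + y² = 19²
2x·dx/dt + 2y·dy/dt = 0
dy/dt = -x/y · dx/dt = -10/(3√29) · 1 = -10√29/87 m/s
The top is descending at 10√29/87 ≈ 0.619 m/s.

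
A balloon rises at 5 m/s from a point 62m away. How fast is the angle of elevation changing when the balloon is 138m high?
0.013544 rad/s

tan(θ) = y/62
sec²(θ) · dθ/dt = (1/62) · dy/dt
dθ/dt = cos²(θ)/62 · 5 = 62/(62² + 138²) · 5
dθ/dt = 0.013544 rad/s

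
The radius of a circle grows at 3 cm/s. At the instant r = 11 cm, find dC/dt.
6π cm/s

C = 2πr
dC/dt = 2π · dr/dt = 2π · 3 = 6π cm/s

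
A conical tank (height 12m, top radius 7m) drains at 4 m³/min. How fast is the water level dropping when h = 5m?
576/(1225π) ≈ 0.1497 m/min

r/h = 7/12, so r = (7/12)h
V = (1/3)πr²h = (1/3)π((7/12)h)²h = (49/432)πh³
dV/dh = (49/144)πh²
dh/dt = (dV/dt)/(dV/dh) = -4/((49/144)π·5²) = -576/(1225π) m/min
The level is dropping at 576/(1225π) ≈ 0.1497 m/min.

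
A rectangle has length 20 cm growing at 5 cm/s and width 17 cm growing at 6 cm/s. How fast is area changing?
205 cm²/s

A = lw
dA/dt = w·dl/dt + l·dw/dt = 17·5 + 20·6 = 205 cm²/s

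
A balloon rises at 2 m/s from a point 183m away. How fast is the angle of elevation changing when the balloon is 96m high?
0.00857 rad/s

tan(θ) = y/183
sec²(θ) · dθ/dt = (1/183) · dy/dt
dθ/dt = cos²(θ)/183 · 2 = 183/(183² + 96²) · 2
dθ/dt = 0.00857 rad/s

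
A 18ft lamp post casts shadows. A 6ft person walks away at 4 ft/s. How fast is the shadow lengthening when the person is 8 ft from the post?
2 ft/s

By similar triangles: 18/(x+s) = 6/s
Solving: s = 6x/12
ds/dt = 6/12 · dx/dt = 1/2 · 4 = 2 ft/s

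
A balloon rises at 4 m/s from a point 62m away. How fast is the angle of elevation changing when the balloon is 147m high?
0.009743 rad/s

tan(θ) = y/62
sec²(θ) · dθ/dt = (1/62) · dy/dt
dθ/dt = cos²(θ)/62 · 4 = 62/(62² + 147²) · 4
dθ/dt = 0.009743 rad/s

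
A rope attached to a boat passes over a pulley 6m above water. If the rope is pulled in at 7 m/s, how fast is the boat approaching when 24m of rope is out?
28√15/15 ≈ 7.23 m/s

rope² = x² + 6²
x = √(24² - 6²) = 6√15
dx/dt = (rope/x) · d(rope)/dt = (24/(6√15)) · (-7) = -28√15/15 m/s
The boat approaches at 28√15/15 ≈ 7.23 m/s.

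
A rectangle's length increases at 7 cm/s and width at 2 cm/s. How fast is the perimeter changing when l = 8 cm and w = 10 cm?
18 cm/s

P = 2(l + w)
dP/dt = 2(dl/dt + dw/dt) = 2(7 + 2) = 18 cm/s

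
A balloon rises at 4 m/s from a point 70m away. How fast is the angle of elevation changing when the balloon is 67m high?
0.029822 rad/s

tan(θ) = y/70
sec²(θ) · dθ/dt = (1/70) · dy/dt
dθ/dt = cos²(θ)/70 · 4 = 70/(70² + 67²) · 4
dθ/dt = 0.029822 rad/s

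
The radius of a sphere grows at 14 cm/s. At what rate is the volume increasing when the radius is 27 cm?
40824π cm³/s

V = (4/3)πr³
dV/dt = dV/dr · dr/dt = 4πr² · 14
At r = 27: dV/dt = 40824π cm³/s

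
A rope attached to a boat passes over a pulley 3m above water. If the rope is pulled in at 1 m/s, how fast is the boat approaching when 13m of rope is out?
13√10/40 ≈ 1.028 m/s

rope² = x² + 3²
x = √(13² - 3²) = 4√10
dx/dt = (rope/x) · d(rope)/dt = (13/(4√10)) · (-1) = -13√10/40 m/s
The boat approaches at 13√10/40 ≈ 1.028 m/s.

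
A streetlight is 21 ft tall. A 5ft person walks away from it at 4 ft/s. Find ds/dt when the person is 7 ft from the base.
5/4 ft/s

By similar triangles: 21/(x+s) = 5/s
Solving: s = 5x/16
ds/dt = 5/16 · dx/dt = 5/16 · 4 = 5/4 ft/s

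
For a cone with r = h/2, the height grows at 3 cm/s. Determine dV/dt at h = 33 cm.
3267π/4 cm³/s

V = (1/3)π(h/2)²h = πh³/12
dV/dt = πh²/4 · 3
At h = 33: dV/dt = 3267π/4 cm³/s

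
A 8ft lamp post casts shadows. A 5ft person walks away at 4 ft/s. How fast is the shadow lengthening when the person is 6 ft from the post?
20/3 ft/s

By similar triangles: 8/(x+s) = 5/s
Solving: s = 5x/3
ds/dt = 5/3 · dx/dt = 5/3 · 4 = 20/3 ft/s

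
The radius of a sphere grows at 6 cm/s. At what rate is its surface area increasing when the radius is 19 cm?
912π cm²/s

S = 4πr²
dS/dt = dS/dr · dr/dt = 8πr · 6
At r = 19: dS/dt = 912π cm²/s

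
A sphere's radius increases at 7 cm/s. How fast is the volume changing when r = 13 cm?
4732π cm³/s

V = (4/3)πr³
dV/dt = dV/dr · dr/dt = 4πr² · 7
At r = 13: dV/dt = 4732π cm³/s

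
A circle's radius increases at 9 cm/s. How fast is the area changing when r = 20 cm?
360π cm²/s

A = πr²
dA/dt = 2πr · dr/dt = 2π(20)(9) = 360π cm²/s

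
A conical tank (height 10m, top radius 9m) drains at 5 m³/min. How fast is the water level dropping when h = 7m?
500/(3969π) ≈ 0.0401 m/min

r/h = 9/10, so r = (9/10)h
V = (1/3)πr²h = (1/3)π((9/10)h)²h = (27/100)πh³
dV/dh = (81/100)πh²
dh/dt = (dV/dt)/(dV/dh) = -5/((81/100)π·7²) = -500/(3969π) m/min
The level is dropping at 500/(3969π) ≈ 0.0401 m/min.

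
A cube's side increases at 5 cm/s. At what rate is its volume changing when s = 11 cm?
1815 cm³/s

V = s³
dV/dt = 3s² · ds/dt = 3·11²·5 = 1815 cm³/s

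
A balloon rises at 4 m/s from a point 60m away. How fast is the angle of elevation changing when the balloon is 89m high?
0.020832 rad/s

tan(θ) = y/60
sec²(θ) · dθ/dt = (1/60) · dy/dt
dθ/dt = cos²(θ)/60 · 4 = 60/(60² + 89²) · 4
dθ/dt = 0.020832 rad/s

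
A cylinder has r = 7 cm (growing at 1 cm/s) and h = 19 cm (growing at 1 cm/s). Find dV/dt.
315π cm³/s

V = πr²h
dV/dt = 2πrh·dr/dt + πr²·dh/dt
= 2π(7)(19)(1) + π(7)²(1)
= 315π cm³/s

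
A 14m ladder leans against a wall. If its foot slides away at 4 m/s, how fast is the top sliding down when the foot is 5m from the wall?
20√19/57 ≈ 1.529 m/s

x² + y² = 14²
2x·dx/dt + 2y·dy/dt = 0
dy/dt = -x/y · dx/dt = -5/(3√19) · 4 = -20√19/57 m/s
The top is descending at 20√19/57 ≈ 1.529 m/s.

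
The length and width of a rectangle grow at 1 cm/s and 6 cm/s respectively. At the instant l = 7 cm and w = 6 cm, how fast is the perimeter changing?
14 cm/s

P = 2(l + w)
dP/dt = 2(dl/dt + dw/dt) = 2(1 + 6) = 14 cm/s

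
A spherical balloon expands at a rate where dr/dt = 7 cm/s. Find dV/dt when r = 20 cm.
11200π cm³/s

V = (4/3)πr³
dV/dt = dV/dr · dr/dt = 4πr² · 7
At r = 20: dV/dt = 11200π cm³/s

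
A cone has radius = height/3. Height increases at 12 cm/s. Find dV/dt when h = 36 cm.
1728π cm³/s

V = (1/3)π(h/3)²h = πh³/27
dV/dt = πh²/9 · 12
At h = 36: dV/dt = 1728π cm³/s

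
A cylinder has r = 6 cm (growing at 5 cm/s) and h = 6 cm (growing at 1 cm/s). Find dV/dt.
396π cm³/s

V = πr²h
dV/dt = 2πrh·dr/dt + πr²·dh/dt
= 2π(6)(6)(5) + π(6)²(1)
= 396π cm³/s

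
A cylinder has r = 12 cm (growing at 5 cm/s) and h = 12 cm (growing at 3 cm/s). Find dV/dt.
1872π cm³/s

V = πr²h
dV/dt = 2πrh·dr/dt + πr²·dh/dt
= 2π(12)(12)(5) + π(12)²(3)
= 1872π cm³/s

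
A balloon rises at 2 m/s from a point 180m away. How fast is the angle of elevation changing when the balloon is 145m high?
0.006738 rad/s

tan(θ) = y/180
sec²(θ) · dθ/dt = (1/180) · dy/dt
dθ/dt = cos²(θ)/180 · 2 = 180/(180² + 145²) · 2
dθ/dt = 0.006738 rad/s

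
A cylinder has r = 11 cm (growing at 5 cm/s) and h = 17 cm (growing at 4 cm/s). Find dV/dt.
2354π cm³/s

V = πr²h
dV/dt = 2πrh·dr/dt + πr²·dh/dt
= 2π(11)(17)(5) + π(11)²(4)
= 2354π cm³/s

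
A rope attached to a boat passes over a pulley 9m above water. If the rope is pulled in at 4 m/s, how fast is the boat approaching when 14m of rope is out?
56√115/115 ≈ 5.222 m/s

rope² = x² + 9²
x = √(14² - 9²) = √115
dx/dt = (rope/x) · d(rope)/dt = (14/√115) · (-4) = -56√115/115 m/s
The boat approaches at 56√115/115 ≈ 5.222 m/s.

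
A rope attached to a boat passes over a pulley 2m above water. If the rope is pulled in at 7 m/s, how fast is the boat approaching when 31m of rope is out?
217√957/957 ≈ 7.015 m/s

rope² = x² + 2²
x = √(31² - 2²) = √957
dx/dt = (rope/x) · d(rope)/dt = (31/√957) · (-7) = -217√957/957 m/s
The boat approaches at 217√957/957 ≈ 7.015 m/s.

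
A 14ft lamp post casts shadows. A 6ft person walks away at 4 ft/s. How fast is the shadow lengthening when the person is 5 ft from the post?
3 ft/s

By similar triangles: 14/(x+s) = 6/s
Solving: s = 6x/8
ds/dt = 6/8 · dx/dt = 3/4 · 4 = 3 ft/s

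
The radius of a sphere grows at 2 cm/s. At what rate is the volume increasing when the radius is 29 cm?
6728π cm³/s

V = (4/3)πr³
dV/dt = dV/dr · dr/dt = 4πr² · 2
At r = 29: dV/dt = 6728π cm³/s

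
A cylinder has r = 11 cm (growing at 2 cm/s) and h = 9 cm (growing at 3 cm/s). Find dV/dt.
759π cm³/s

V = πr²h
dV/dt = 2πrh·dr/dt + πr²·dh/dt
= 2π(11)(9)(2) + π(11)²(3)
= 759π cm³/s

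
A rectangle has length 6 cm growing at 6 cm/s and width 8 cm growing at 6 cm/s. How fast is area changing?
84 cm²/s

A = lw
dA/dt = w·dl/dt + l·dw/dt = 8·6 + 6·6 = 84 cm²/s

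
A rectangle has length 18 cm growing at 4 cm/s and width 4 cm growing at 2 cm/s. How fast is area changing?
52 cm²/s

A = lw
dA/dt = w·dl/dt + l·dw/dt = 4·4 + 18·2 = 52 cm²/s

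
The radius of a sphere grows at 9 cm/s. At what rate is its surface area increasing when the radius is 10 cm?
720π cm²/s

S = 4πr²
dS/dt = dS/dr · dr/dt = 8πr · 9
At r = 10: dS/dt = 720π cm²/s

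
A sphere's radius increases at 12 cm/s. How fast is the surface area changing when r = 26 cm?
2496π cm²/s

S = 4πr²
dS/dt = dS/dr · dr/dt = 8πr · 12
At r = 26: dS/dt = 2496π cm²/s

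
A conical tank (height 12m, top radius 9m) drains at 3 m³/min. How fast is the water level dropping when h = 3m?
16/(27π) ≈ 0.1886 m/min

r/h = 9/12, so r = (3/4)h
V = (1/3)πr²h = (1/3)π((3/4)h)²h = (3/16)πh³
dV/dh = (9/16)πh²
dh/dt = (dV/dt)/(dV/dh) = -3/((9/16)π·3²) = -16/(27π) m/min
The level is dropping at 16/(27π) ≈ 0.1886 m/min.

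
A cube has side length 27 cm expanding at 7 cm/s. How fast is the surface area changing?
2268 cm²/s

A = 6s²
dA/dt = 12s · ds/dt = 12·27·7 = 2268 cm²/s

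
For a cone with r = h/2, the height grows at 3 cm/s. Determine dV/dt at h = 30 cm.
675π cm³/s

V = (1/3)π(h/2)²h = πh³/12
dV/dt = πh²/4 · 3
At h = 30: dV/dt = 675π cm³/s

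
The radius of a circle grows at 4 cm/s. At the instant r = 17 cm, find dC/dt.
8π cm/s

C = 2πr
dC/dt = 2π · dr/dt = 2π · 4 = 8π cm/s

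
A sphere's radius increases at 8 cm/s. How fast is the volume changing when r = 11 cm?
3872π cm³/s

V = (4/3)πr³
dV/dt = dV/dr · dr/dt = 4πr² · 8
At r = 11: dV/dt = 3872π cm³/s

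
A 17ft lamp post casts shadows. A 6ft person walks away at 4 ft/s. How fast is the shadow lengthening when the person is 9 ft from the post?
24/11 ft/s

By similar triangles: 17/(x+s) = 6/s
Solving: s = 6x/11
ds/dt = 6/11 · dx/dt = 6/11 · 4 = 24/11 ft/s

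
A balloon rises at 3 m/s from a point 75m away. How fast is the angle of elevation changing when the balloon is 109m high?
0.012853 rad/s

tan(θ) = y/75
sec²(θ) · dθ/dt = (1/75) · dy/dt
dθ/dt = cos²(θ)/75 · 3 = 75/(75² + 109²) · 3
dθ/dt = 0.012853 rad/s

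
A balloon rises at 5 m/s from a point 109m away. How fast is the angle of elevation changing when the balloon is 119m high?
0.020928 rad/s

tan(θ) = y/109
sec²(θ) · dθ/dt = (1/109) · dy/dt
dθ/dt = cos²(θ)/109 · 5 = 109/(109² + 119²) · 5
dθ/dt = 0.020928 rad/s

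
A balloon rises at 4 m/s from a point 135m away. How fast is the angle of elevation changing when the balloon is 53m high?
0.025673 rad/s

tan(θ) = y/135
sec²(θ) · dθ/dt = (1/135) · dy/dt
dθ/dt = cos²(θ)/135 · 4 = 135/(135² + 53²) · 4
dθ/dt = 0.025673 rad/s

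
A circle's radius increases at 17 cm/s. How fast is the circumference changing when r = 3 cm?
34π cm/s

C = 2πr
dC/dt = 2π · dr/dt = 2π · 17 = 34π cm/s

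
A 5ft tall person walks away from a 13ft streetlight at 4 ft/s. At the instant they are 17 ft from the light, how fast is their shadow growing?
5/2 ft/s

By similar triangles: 13/(x+s) = 5/s
Solving: s = 5x/8
ds/dt = 5/8 · dx/dt = 5/8 · 4 = 5/2 ft/s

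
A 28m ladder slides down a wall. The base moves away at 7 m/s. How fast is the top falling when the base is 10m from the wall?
35√19/57 ≈ 2.677 m/s

x² + y² = 28²
2x·dx/dt + 2y·dy/dt = 0
dy/dt = -x/y · dx/dt = -10/(6√19) · 7 = -35√19/57 m/s
The top is descending at 35√19/57 ≈ 2.677 m/s.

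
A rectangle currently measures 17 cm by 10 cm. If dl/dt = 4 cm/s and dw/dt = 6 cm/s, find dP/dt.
20 cm/s

P = 2(l + w)
dP/dt = 2(dl/dt + dw/dt) = 2(4 + 6) = 20 cm/s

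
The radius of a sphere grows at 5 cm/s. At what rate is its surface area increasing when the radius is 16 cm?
640π cm²/s

S = 4πr²
dS/dt = dS/dr · dr/dt = 8πr · 5
At r = 16: dS/dt = 640π cm²/s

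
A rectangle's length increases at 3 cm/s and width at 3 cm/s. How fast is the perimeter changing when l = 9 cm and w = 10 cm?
12 cm/s

P = 2(l + w)
dP/dt = 2(dl/dt + dw/dt) = 2(3 + 3) = 12 cm/s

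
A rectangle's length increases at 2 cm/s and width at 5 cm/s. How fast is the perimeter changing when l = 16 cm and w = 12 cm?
14 cm/s

P = 2(l + w)
dP/dt = 2(dl/dt + dw/dt) = 2(2 + 5) = 14 cm/s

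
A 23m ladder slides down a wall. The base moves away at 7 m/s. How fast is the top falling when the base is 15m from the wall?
105√19/76 ≈ 6.022 m/s

x² + y² = 23²
2x·dx/dt + 2y·dy/dt = 0
dy/dt = -x/y · dx/dt = -15/(4√19) · 7 = -105√19/76 m/s
The top is descending at 105√19/76 ≈ 6.022 m/s.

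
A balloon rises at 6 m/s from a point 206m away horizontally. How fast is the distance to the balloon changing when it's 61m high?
366√46157/46157 ≈ 1.704 m/s

z² = 206² + y²
z = √(206² + 61²) = √46157
dz/dt = y/z · dy/dt = 61/√46157 · 6 = 366√46157/46157 ≈ 1.704 m/s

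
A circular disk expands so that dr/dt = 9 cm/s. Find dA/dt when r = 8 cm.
144π cm²/s

A = πr²
dA/dt = 2πr · dr/dt = 2π(8)(9) = 144π cm²/s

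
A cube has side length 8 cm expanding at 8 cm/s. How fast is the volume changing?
1536 cm³/s

V = s³
dV/dt = 3s² · ds/dt = 3·8²·8 = 1536 cm³/s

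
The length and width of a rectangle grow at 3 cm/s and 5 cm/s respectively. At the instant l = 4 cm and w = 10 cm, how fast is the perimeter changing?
16 cm/s

P = 2(l + w)
dP/dt = 2(dl/dt + dw/dt) = 2(3 + 5) = 16 cm/s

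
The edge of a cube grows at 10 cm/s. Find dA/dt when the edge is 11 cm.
1320 cm²/s

A = 6s²
dA/dt = 12s · ds/dt = 12·11·10 = 1320 cm²/s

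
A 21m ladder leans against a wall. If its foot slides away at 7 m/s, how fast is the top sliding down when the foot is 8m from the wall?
56√377/377 ≈ 2.884 m/s

x² + y² = 21²
2x·dx/dt + 2y·dy/dt = 0
dy/dt = -x/y · dx/dt = -8/√377 · 7 = -56√377/377 m/s
The top is descending at 56√377/377 ≈ 2.884 m/s.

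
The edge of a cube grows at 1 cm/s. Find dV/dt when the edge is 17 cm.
867 cm³/s

V = s³
dV/dt = 3s² · ds/dt = 3·17²·1 = 867 cm³/s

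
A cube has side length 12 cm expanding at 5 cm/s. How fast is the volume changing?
2160 cm³/s

V = s³
dV/dt = 3s² · ds/dt = 3·12²·5 = 2160 cm³/s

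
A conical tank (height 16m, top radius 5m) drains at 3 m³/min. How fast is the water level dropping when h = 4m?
48/(25π) ≈ 0.6112 m/min

r/h = 5/16, so r = (5/16)h
V = (1/3)πr²h = (1/3)π((5/16)h)²h = (25/768)πh³
dV/dh = (25/256)πh²
dh/dt = (dV/dt)/(dV/dh) = -3/((25/256)π·4²) = -48/(25π) m/min
The level is dropping at 48/(25π) ≈ 0.6112 m/min.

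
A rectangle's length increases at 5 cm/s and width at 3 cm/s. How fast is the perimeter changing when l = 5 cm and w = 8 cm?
16 cm/s

P = 2(l + w)
dP/dt = 2(dl/dt + dw/dt) = 2(5 + 3) = 16 cm/s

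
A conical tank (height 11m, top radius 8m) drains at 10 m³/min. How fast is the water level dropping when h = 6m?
605/(1152π) ≈ 0.1672 m/min

r/h = 8/11, so r = (8/11)h
V = (1/3)πr²h = (1/3)π((8/11)h)²h = (64/363)πh³
dV/dh = (64/121)πh²
dh/dt = (dV/dt)/(dV/dh) = -10/((64/121)π·6²) = -605/(1152π) m/min
The level is dropping at 605/(1152π) ≈ 0.1672 m/min.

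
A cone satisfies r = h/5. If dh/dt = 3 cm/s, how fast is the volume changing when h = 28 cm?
2352π/25 cm³/s

V = (1/3)π(h/5)²h = πh³/75
dV/dt = πh²/25 · 3
At h = 28: dV/dt = 2352π/25 cm³/s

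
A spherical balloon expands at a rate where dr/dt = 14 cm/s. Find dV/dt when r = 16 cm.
14336π cm³/s

V = (4/3)πr³
dV/dt = dV/dr · dr/dt = 4πr² · 14
At r = 16: dV/dt = 14336π cm³/s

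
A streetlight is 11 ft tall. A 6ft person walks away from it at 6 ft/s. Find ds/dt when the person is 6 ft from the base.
36/5 ft/s

By similar triangles: 11/(x+s) = 6/s
Solving: s = 6x/5
ds/dt = 6/5 · dx/dt = 6/5 · 6 = 36/5 ft/s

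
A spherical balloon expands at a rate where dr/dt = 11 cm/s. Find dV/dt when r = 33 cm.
47916π cm³/s

V = (4/3)πr³
dV/dt = dV/dr · dr/dt = 4πr² · 11
At r = 33: dV/dt = 47916π cm³/s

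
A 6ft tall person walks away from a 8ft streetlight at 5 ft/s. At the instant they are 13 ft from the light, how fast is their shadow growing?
15 ft/s

By similar triangles: 8/(x+s) = 6/s
Solving: s = 6x/2
ds/dt = 6/2 · dx/dt = 3 · 5 = 15 ft/s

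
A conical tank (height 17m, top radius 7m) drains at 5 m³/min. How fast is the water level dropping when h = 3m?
1445/(441π) ≈ 1.043 m/min

r/h = 7/17, so r = (7/17)h
V = (1/3)πr²h = (1/3)π((7/17)h)²h = (49/867)πh³
dV/dh = (49/289)πh²
dh/dt = (dV/dt)/(dV/dh) = -5/((49/289)π·3²) = -1445/(441π) m/min
The level is dropping at 1445/(441π) ≈ 1.043 m/min.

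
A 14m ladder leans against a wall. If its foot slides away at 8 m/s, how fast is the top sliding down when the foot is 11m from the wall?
88√3/15 ≈ 10.16 m/s

x² + y² = 14²
2x·dx/dt + 2y·dy/dt = 0
dy/dt = -x/y · dx/dt = -11/(5√3) · 8 = -88√3/15 m/s
The top is descending at 88√3/15 ≈ 10.16 m/s.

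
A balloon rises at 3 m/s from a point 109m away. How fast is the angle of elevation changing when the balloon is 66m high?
0.020139 rad/s

tan(θ) = y/109
sec²(θ) · dθ/dt = (1/109) · dy/dt
dθ/dt = cos²(θ)/109 · 3 = 109/(109² + 66²) · 3
dθ/dt = 0.020139 rad/s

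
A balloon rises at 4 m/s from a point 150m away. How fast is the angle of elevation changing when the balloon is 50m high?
0.024 rad/s

tan(θ) = y/150
sec²(θ) · dθ/dt = (1/150) · dy/dt
dθ/dt = cos²(θ)/150 · 4 = 150/(150² + 50²) · 4
dθ/dt = 0.024 rad/s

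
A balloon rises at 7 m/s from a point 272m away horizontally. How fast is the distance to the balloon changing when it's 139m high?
973√93305/93305 ≈ 3.185 m/s

z² = 272² + y²
z = √(272² + 139²) = √93305
dz/dt = y/z · dy/dt = 139/√93305 · 7 = 973√93305/93305 ≈ 3.185 m/s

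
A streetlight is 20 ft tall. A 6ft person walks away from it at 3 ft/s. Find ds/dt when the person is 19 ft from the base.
9/7 ft/s

By similar triangles: 20/(x+s) = 6/s
Solving: s = 6x/14
ds/dt = 6/14 · dx/dt = 3/7 · 3 = 9/7 ft/s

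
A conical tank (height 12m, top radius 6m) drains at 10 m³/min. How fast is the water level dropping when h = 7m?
40/(49π) ≈ 0.2598 m/min

r/h = 6/12, so r = (1/2)h
V = (1/3)πr²h = (1/3)π((1/2)h)²h = (1/12)πh³
dV/dh = (1/4)πh²
dh/dt = (dV/dt)/(dV/dh) = -10/((1/4)π·7²) = -40/(49π) m/min
The level is dropping at 40/(49π) ≈ 0.2598 m/min.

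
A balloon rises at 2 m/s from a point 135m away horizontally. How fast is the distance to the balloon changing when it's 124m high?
248√33601/33601 ≈ 1.353 m/s

z² = 135² + y²
z = √(135² + 124²) = √33601
dz/dt = y/z · dy/dt = 124/√33601 · 2 = 248√33601/33601 ≈ 1.353 m/s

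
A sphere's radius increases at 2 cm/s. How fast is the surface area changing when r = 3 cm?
48π cm²/s

S = 4πr²
dS/dt = dS/dr · dr/dt = 8πr · 2
At r = 3: dS/dt = 48π cm²/s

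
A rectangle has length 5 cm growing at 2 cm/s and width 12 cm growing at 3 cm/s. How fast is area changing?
39 cm²/s

A = lw
dA/dt = w·dl/dt + l·dw/dt = 12·2 + 5·3 = 39 cm²/s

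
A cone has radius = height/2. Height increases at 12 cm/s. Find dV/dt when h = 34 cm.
3468π cm³/s

V = (1/3)π(h/2)²h = πh³/12
dV/dt = πh²/4 · 12
At h = 34: dV/dt = 3468π cm³/s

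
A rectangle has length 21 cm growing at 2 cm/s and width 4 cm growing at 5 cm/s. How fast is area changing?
113 cm²/s

A = lw
dA/dt = w·dl/dt + l·dw/dt = 4·2 + 21·5 = 113 cm²/s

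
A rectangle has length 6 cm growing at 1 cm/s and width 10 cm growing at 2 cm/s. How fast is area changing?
22 cm²/s

A = lw
dA/dt = w·dl/dt + l·dw/dt = 10·1 + 6·2 = 22 cm²/s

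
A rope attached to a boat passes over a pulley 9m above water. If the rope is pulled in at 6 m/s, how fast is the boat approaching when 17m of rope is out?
51√13/26 ≈ 7.072 m/s

rope² = x² + 9²
x = √(17² - 9²) = 4√13
dx/dt = (rope/x) · d(rope)/dt = (17/(4√13)) · (-6) = -51√13/26 m/s
The boat approaches at 51√13/26 ≈ 7.072 m/s.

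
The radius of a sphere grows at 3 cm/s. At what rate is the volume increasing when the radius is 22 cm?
5808π cm³/s

V = (4/3)πr³
dV/dt = dV/dr · dr/dt = 4πr² · 3
At r = 22: dV/dt = 5808π cm³/s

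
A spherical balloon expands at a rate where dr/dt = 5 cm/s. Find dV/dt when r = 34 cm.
23120π cm³/s

V = (4/3)πr³
dV/dt = dV/dr · dr/dt = 4πr² · 5
At r = 34: dV/dt = 23120π cm³/s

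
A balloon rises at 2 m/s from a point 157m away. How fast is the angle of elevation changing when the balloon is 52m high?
0.01148 rad/s

tan(θ) = y/157
sec²(θ) · dθ/dt = (1/157) · dy/dt
dθ/dt = cos²(θ)/157 · 2 = 157/(157² + 52²) · 2
dθ/dt = 0.01148 rad/s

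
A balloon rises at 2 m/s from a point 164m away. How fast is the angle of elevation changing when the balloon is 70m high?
0.010316 rad/s

tan(θ) = y/164
sec²(θ) · dθ/dt = (1/164) · dy/dt
dθ/dt = cos²(θ)/164 · 2 = 164/(164² + 70²) · 2
dθ/dt = 0.010316 rad/s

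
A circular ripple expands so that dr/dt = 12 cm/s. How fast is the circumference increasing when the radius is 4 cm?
24π cm/s

C = 2πr
dC/dt = 2π · dr/dt = 2π · 12 = 24π cm/s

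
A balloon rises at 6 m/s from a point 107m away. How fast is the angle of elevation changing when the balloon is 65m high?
0.04096 rad/s

tan(θ) = y/107
sec²(θ) · dθ/dt = (1/107) · dy/dt
dθ/dt = cos²(θ)/107 · 6 = 107/(107² + 65²) · 6
dθ/dt = 0.04096 rad/s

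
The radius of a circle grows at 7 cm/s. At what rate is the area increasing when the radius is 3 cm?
42π cm²/s

A = πr²
dA/dt = 2πr · dr/dt = 2π(3)(7) = 42π cm²/s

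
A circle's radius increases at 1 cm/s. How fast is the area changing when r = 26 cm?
52π cm²/s

A = πr²
dA/dt = 2πr · dr/dt = 2π(26)(1) = 52π cm²/s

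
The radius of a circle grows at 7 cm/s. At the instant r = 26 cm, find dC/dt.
14π cm/s

C = 2πr
dC/dt = 2π · dr/dt = 2π · 7 = 14π cm/s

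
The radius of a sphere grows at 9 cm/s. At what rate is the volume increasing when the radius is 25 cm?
22500π cm³/s

V = (4/3)πr³
dV/dt = dV/dr · dr/dt = 4πr² · 9
At r = 25: dV/dt = 22500π cm³/s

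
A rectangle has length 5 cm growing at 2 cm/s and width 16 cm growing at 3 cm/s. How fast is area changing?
47 cm²/s

A = lw
dA/dt = w·dl/dt + l·dw/dt = 16·2 + 5·3 = 47 cm²/s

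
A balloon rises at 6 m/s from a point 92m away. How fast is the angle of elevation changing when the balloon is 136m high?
0.020475 rad/s

tan(θ) = y/92
sec²(θ) · dθ/dt = (1/92) · dy/dt
dθ/dt = cos²(θ)/92 · 6 = 92/(92² + 136²) · 6
dθ/dt = 0.020475 rad/s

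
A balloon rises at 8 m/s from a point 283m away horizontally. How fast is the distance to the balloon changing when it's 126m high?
1008√95965/95965 ≈ 3.254 m/s

z² = 283² + y²
z = √(283² + 126²) = √95965
dz/dt = y/z · dy/dt = 126/√95965 · 8 = 1008√95965/95965 ≈ 3.254 m/s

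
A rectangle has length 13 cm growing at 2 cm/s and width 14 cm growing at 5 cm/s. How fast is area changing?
93 cm²/s

A = lw
dA/dt = w·dl/dt + l·dw/dt = 14·2 + 13·5 = 93 cm²/s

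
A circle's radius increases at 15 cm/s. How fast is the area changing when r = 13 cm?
390π cm²/s

A = πr²
dA/dt = 2πr · dr/dt = 2π(13)(15) = 390π cm²/s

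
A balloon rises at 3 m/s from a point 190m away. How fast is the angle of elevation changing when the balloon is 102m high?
0.012257 rad/s

tan(θ) = y/190
sec²(θ) · dθ/dt = (1/190) · dy/dt
dθ/dt = cos²(θ)/190 · 3 = 190/(190² + 102²) · 3
dθ/dt = 0.012257 rad/s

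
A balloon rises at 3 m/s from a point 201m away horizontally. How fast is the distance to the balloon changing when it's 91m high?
273√48682/48682 ≈ 1.237 m/s

z² = 201² + y²
z = √(201² + 91²) = √48682
dz/dt = y/z · dy/dt = 91/√48682 · 3 = 273√48682/48682 ≈ 1.237 m/s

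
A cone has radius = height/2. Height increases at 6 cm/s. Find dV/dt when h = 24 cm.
864π cm³/s

V = (1/3)π(h/2)²h = πh³/12
dV/dt = πh²/4 · 6
At h = 24: dV/dt = 864π cm³/s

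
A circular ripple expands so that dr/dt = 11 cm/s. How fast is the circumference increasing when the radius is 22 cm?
22π cm/s

C = 2πr
dC/dt = 2π · dr/dt = 2π · 11 = 22π cm/s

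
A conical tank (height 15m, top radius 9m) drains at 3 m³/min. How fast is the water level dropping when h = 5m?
1/(3π) ≈ 0.1061 m/min

r/h = 9/15, so r = (3/5)h
V = (1/3)πr²h = (1/3)π((3/5)h)²h = (3/25)πh³
dV/dh = (9/25)πh²
dh/dt = (dV/dt)/(dV/dh) = -3/((9/25)π·5²) = -1/(3π) m/min
The level is dropping at 1/(3π) ≈ 0.1061 m/min.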